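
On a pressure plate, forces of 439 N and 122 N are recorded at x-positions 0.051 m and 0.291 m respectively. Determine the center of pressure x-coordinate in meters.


COP_x = (F1*x1 + F2*x2) / (F1 + F2)
COP_x = (439*0.051 + 122*0.291) / (439 + 122)
Numerator = 57.8910
Denominator = 561
COP_x = 0.1032


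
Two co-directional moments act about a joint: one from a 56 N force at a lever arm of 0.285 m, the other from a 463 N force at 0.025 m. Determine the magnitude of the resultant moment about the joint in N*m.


M = F1 * d1 + F2 * d2
M = 56 * 0.285 + 463 * 0.025
M = 15.9600 + 11.5750
M = 27.5350


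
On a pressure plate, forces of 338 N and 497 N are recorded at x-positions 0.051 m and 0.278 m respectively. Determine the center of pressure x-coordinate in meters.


COP_x = (F1*x1 + F2*x2) / (F1 + F2)
COP_x = (338*0.051 + 497*0.278) / (338 + 497)
Numerator = 155.4040
Denominator = 835
COP_x = 0.1861


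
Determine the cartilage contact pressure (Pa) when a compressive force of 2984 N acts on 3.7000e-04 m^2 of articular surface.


P = F / A
P = 2984 / 3.7000e-04
P = 8.0649e+06


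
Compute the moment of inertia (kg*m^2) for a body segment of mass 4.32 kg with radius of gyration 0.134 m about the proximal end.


I = m * k^2
I = 4.32 * 0.134^2
k^2 = 0.0180
I = 0.0776


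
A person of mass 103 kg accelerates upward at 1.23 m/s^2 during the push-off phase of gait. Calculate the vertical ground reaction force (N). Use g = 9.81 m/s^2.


GRF = m * (g + a)
GRF = 103 * (9.81 + 1.23)
GRF = 103 * 11.0400
GRF = 1137.1200


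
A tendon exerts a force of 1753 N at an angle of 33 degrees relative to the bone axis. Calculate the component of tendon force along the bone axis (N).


F_eff = F_tendon * cos(theta)
theta = 33 deg = 0.5760 rad
cos(theta) = 0.8387
F_eff = 1753 * 0.8387
F_eff = 1470.1895


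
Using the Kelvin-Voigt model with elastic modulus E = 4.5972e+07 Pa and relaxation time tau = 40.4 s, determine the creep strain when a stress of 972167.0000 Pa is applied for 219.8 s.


epsilon(t) = (sigma/E) * (1 - exp(-t/tau))
sigma/E = 972167.0000 / 4.5972e+07 = 0.0211
exp(-t/tau) = exp(-219.8 / 40.4) = 0.0043
epsilon = 0.0211 * (1 - 0.0043)
epsilon = 0.0211


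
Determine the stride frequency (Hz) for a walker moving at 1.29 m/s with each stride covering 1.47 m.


f = v / stride_length
f = 1.29 / 1.47
f = 0.8776


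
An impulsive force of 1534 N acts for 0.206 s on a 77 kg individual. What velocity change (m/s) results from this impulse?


J = F * dt = 1534 * 0.206 = 316.0040 N*s
delta_v = J / m
delta_v = 316.0040 / 77
delta_v = 4.1039


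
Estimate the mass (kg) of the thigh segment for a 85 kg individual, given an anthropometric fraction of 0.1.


m_segment = body_mass * fraction
m_segment = 85 * 0.1
m_segment = 8.5000


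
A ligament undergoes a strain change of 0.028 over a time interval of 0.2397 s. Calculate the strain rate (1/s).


strain_rate = delta_strain / delta_t
strain_rate = 0.028 / 0.2397
strain_rate = 0.1168


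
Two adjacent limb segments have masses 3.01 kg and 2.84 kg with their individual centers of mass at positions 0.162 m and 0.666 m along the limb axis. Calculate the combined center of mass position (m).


COM = (m1*x1 + m2*x2) / (m1 + m2)
COM = (3.01*0.162 + 2.84*0.666) / (3.01 + 2.84)
Numerator = 2.3791
Denominator = 5.8500
COM = 0.4067


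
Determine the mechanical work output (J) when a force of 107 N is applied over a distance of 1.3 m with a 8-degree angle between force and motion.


W = F * d * cos(theta)
theta = 8 deg = 0.1396 rad
cos(theta) = 0.9903
W = 107 * 1.3 * 0.9903
W = 137.7463


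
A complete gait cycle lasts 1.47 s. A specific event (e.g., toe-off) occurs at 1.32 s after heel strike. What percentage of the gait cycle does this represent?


pct = (event_time / cycle_time) * 100
pct = (1.32 / 1.47) * 100
ratio = 0.8980
pct = 89.7959


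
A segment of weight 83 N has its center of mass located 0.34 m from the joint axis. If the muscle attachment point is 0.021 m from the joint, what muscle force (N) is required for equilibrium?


F_muscle = W * d_load / d_muscle
F_muscle = 83 * 0.34 / 0.021
Numerator = 28.2200
F_muscle = 1343.8095


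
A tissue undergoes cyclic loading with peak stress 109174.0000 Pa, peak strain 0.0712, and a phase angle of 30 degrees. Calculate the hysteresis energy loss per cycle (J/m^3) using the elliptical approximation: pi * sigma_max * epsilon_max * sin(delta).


E_loss = pi * sigma_max * epsilon_max * sin(delta)
delta = 30 deg = 0.5236 rad
sin(delta) = 0.5000
E_loss = pi * 109174.0000 * 0.0712 * 0.5000
E_loss = 12210.0964


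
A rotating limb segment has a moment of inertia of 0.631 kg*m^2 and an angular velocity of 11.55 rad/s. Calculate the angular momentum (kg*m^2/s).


L = I * omega
L = 0.631 * 11.55
L = 7.2881


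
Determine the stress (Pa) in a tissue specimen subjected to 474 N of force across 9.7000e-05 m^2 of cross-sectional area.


stress = F / A
stress = 474 / 9.7000e-05
stress = 4.8866e+06


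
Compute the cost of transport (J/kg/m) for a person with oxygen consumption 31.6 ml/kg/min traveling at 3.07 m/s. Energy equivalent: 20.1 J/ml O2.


Power per kg = VO2 * 20.1 / 60
Power per kg = 31.6 * 20.1 / 60 = 10.5860 W/kg
Cost = power_per_kg / speed
Cost = 10.5860 / 3.07
Cost = 3.4482


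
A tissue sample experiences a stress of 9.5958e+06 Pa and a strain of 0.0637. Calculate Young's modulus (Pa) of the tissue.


E = stress / strain
E = 9.5958e+06 / 0.0637
E = 1.5064e+08


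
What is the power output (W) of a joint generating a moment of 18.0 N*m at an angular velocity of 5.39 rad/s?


P = M * omega
P = 18.0 * 5.39
P = 97.0200


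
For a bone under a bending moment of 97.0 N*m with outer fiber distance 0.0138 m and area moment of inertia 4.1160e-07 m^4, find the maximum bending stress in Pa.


sigma = M * c / I
sigma = 97.0 * 0.0138 / 4.1160e-07
M * c = 1.3386
sigma = 3.2522e+06


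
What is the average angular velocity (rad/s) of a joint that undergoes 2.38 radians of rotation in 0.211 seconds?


omega = delta_theta / delta_t
omega = 2.38 / 0.211
omega = 11.2796


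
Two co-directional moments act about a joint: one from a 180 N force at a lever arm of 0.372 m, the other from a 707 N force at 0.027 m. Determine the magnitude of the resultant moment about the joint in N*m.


M = F1 * d1 + F2 * d2
M = 180 * 0.372 + 707 * 0.027
M = 66.9600 + 19.0890
M = 86.0490


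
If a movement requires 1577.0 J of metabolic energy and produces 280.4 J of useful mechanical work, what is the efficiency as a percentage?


eta = (W_mech / E_meta) * 100
eta = (280.4 / 1577.0) * 100
ratio = 0.1778
eta = 17.7806


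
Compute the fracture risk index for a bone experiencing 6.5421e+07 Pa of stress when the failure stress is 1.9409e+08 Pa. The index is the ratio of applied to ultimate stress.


FRI = applied / ultimate
FRI = 6.5421e+07 / 1.9409e+08
FRI = 0.3371


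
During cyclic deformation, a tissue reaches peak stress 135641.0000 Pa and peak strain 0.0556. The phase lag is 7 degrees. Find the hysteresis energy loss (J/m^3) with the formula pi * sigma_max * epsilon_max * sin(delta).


E_loss = pi * sigma_max * epsilon_max * sin(delta)
delta = 7 deg = 0.1222 rad
sin(delta) = 0.1219
E_loss = pi * 135641.0000 * 0.0556 * 0.1219
E_loss = 2887.4211


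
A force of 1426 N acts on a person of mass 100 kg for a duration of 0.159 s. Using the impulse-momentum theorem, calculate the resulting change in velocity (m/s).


J = F * dt = 1426 * 0.159 = 226.7340 N*s
delta_v = J / m
delta_v = 226.7340 / 100
delta_v = 2.2673


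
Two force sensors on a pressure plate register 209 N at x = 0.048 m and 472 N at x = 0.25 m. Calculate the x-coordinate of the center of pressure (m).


COP_x = (F1*x1 + F2*x2) / (F1 + F2)
COP_x = (209*0.048 + 472*0.25) / (209 + 472)
Numerator = 128.0320
Denominator = 681
COP_x = 0.1880


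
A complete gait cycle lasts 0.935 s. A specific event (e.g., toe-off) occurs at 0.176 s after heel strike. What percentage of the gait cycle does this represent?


pct = (event_time / cycle_time) * 100
pct = (0.176 / 0.935) * 100
ratio = 0.1882
pct = 18.8235


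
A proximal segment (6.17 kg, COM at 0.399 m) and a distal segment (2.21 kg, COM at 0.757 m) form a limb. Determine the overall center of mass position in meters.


COM = (m1*x1 + m2*x2) / (m1 + m2)
COM = (6.17*0.399 + 2.21*0.757) / (6.17 + 2.21)
Numerator = 4.1348
Denominator = 8.3800
COM = 0.4934


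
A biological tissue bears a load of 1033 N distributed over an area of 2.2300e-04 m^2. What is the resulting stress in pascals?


stress = F / A
stress = 1033 / 2.2300e-04
stress = 4.6323e+06


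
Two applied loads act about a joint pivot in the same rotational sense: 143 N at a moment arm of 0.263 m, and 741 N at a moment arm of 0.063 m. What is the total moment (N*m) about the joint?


M = F1 * d1 + F2 * d2
M = 143 * 0.263 + 741 * 0.063
M = 37.6090 + 46.6830
M = 84.2920


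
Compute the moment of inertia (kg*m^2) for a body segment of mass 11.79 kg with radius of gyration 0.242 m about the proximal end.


I = m * k^2
I = 11.79 * 0.242^2
k^2 = 0.0586
I = 0.6905


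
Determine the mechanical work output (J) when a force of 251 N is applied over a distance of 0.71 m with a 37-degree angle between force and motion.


W = F * d * cos(theta)
theta = 37 deg = 0.6458 rad
cos(theta) = 0.7986
W = 251 * 0.71 * 0.7986
W = 142.3248


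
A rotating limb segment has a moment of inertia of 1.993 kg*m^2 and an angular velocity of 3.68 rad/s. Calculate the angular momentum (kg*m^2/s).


L = I * omega
L = 1.993 * 3.68
L = 7.3342


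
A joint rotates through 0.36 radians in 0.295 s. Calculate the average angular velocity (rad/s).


omega = delta_theta / delta_t
omega = 0.36 / 0.295
omega = 1.2203


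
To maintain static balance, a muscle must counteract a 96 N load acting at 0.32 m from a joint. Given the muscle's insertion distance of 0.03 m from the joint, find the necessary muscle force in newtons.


F_muscle = W * d_load / d_muscle
F_muscle = 96 * 0.32 / 0.03
Numerator = 30.7200
F_muscle = 1024.0000


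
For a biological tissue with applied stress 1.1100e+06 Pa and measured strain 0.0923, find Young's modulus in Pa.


E = stress / strain
E = 1.1100e+06 / 0.0923
E = 1.2026e+07


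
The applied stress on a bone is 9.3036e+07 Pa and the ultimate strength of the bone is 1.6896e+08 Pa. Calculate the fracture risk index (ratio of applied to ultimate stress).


FRI = applied / ultimate
FRI = 9.3036e+07 / 1.6896e+08
FRI = 0.5506


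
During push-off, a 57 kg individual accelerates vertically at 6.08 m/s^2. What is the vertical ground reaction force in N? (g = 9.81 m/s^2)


GRF = m * (g + a)
GRF = 57 * (9.81 + 6.08)
GRF = 57 * 15.8900
GRF = 905.7300


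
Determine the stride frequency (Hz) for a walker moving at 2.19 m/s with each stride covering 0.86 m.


f = v / stride_length
f = 2.19 / 0.86
f = 2.5465


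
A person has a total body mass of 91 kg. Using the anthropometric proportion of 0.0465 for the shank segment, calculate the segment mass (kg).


m_segment = body_mass * fraction
m_segment = 91 * 0.0465
m_segment = 4.2315


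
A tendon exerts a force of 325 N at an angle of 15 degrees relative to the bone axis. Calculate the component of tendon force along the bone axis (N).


F_eff = F_tendon * cos(theta)
theta = 15 deg = 0.2618 rad
cos(theta) = 0.9659
F_eff = 325 * 0.9659
F_eff = 313.9259


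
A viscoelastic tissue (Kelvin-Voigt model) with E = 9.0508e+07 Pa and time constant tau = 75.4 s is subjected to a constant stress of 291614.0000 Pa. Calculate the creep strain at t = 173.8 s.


epsilon(t) = (sigma/E) * (1 - exp(-t/tau))
sigma/E = 291614.0000 / 9.0508e+07 = 0.0032
exp(-t/tau) = exp(-173.8 / 75.4) = 0.0998
epsilon = 0.0032 * (1 - 0.0998)
epsilon = 0.0029


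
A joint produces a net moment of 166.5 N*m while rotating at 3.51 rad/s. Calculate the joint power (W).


P = M * omega
P = 166.5 * 3.51
P = 584.4150


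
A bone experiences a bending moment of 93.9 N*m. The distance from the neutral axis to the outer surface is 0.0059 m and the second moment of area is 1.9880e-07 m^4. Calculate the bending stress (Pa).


sigma = M * c / I
sigma = 93.9 * 0.0059 / 1.9880e-07
M * c = 0.5540
sigma = 2.7868e+06


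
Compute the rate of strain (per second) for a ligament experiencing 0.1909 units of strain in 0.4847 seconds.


strain_rate = delta_strain / delta_t
strain_rate = 0.1909 / 0.4847
strain_rate = 0.3939


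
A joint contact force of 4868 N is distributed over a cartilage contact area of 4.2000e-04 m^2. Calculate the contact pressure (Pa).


P = F / A
P = 4868 / 4.2000e-04
P = 1.1590e+07


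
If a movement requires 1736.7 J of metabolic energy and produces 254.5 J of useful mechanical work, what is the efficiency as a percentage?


eta = (W_mech / E_meta) * 100
eta = (254.5 / 1736.7) * 100
ratio = 0.1465
eta = 14.6542


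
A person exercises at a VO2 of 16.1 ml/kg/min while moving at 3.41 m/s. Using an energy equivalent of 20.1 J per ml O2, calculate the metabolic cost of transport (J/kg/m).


Power per kg = VO2 * 20.1 / 60
Power per kg = 16.1 * 20.1 / 60 = 5.3935 W/kg
Cost = power_per_kg / speed
Cost = 5.3935 / 3.41
Cost = 1.5817


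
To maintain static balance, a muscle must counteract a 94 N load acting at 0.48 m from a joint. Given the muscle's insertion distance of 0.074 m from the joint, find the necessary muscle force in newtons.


F_muscle = W * d_load / d_muscle
F_muscle = 94 * 0.48 / 0.074
Numerator = 45.1200
F_muscle = 609.7297


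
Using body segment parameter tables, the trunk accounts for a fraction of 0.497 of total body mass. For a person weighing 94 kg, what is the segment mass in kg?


m_segment = body_mass * fraction
m_segment = 94 * 0.497
m_segment = 46.7180


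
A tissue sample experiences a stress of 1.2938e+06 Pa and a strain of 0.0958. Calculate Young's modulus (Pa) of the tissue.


E = stress / strain
E = 1.2938e+06 / 0.0958
E = 1.3505e+07


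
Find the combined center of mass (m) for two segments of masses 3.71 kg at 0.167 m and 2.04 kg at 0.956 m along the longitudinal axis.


COM = (m1*x1 + m2*x2) / (m1 + m2)
COM = (3.71*0.167 + 2.04*0.956) / (3.71 + 2.04)
Numerator = 2.5698
Denominator = 5.7500
COM = 0.4469


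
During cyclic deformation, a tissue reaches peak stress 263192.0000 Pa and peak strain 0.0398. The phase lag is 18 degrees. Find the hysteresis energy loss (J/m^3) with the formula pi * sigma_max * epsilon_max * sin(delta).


E_loss = pi * sigma_max * epsilon_max * sin(delta)
delta = 18 deg = 0.3142 rad
sin(delta) = 0.3090
E_loss = pi * 263192.0000 * 0.0398 * 0.3090
E_loss = 10169.2282


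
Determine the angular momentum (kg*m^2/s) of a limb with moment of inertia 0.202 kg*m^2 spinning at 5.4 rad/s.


L = I * omega
L = 0.202 * 5.4
L = 1.0908


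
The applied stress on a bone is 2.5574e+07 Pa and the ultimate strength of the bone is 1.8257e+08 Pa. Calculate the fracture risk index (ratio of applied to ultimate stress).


FRI = applied / ultimate
FRI = 2.5574e+07 / 1.8257e+08
FRI = 0.1401


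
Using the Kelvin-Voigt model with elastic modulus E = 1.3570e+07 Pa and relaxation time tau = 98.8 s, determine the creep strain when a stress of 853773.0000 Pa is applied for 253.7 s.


epsilon(t) = (sigma/E) * (1 - exp(-t/tau))
sigma/E = 853773.0000 / 1.3570e+07 = 0.0629
exp(-t/tau) = exp(-253.7 / 98.8) = 0.0767
epsilon = 0.0629 * (1 - 0.0767)
epsilon = 0.0581


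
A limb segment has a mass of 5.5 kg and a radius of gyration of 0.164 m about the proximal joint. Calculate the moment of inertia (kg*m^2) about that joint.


I = m * k^2
I = 5.5 * 0.164^2
k^2 = 0.0269
I = 0.1479


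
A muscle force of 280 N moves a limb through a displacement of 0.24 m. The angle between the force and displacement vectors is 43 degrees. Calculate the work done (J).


W = F * d * cos(theta)
theta = 43 deg = 0.7505 rad
cos(theta) = 0.7314
W = 280 * 0.24 * 0.7314
W = 49.1470


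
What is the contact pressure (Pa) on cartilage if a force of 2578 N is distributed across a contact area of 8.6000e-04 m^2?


P = F / A
P = 2578 / 8.6000e-04
P = 2.9977e+06


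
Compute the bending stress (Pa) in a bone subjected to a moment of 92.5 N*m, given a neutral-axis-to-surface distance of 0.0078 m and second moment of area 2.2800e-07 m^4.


sigma = M * c / I
sigma = 92.5 * 0.0078 / 2.2800e-07
M * c = 0.7215
sigma = 3.1645e+06


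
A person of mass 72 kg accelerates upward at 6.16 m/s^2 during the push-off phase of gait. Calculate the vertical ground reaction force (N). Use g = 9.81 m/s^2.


GRF = m * (g + a)
GRF = 72 * (9.81 + 6.16)
GRF = 72 * 15.9700
GRF = 1149.8400


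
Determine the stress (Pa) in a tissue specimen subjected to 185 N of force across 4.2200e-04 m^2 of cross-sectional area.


stress = F / A
stress = 185 / 4.2200e-04
stress = 438388.6256


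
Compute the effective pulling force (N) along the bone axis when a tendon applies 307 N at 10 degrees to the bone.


F_eff = F_tendon * cos(theta)
theta = 10 deg = 0.1745 rad
cos(theta) = 0.9848
F_eff = 307 * 0.9848
F_eff = 302.3360


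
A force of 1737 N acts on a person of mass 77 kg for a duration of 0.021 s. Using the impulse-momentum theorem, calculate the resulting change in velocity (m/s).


J = F * dt = 1737 * 0.021 = 36.4770 N*s
delta_v = J / m
delta_v = 36.4770 / 77
delta_v = 0.4737


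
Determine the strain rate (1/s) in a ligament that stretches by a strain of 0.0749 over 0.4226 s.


strain_rate = delta_strain / delta_t
strain_rate = 0.0749 / 0.4226
strain_rate = 0.1772


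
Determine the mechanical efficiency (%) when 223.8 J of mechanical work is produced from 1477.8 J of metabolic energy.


eta = (W_mech / E_meta) * 100
eta = (223.8 / 1477.8) * 100
ratio = 0.1514
eta = 15.1441


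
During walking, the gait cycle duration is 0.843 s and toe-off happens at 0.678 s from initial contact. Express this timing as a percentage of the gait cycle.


pct = (event_time / cycle_time) * 100
pct = (0.678 / 0.843) * 100
ratio = 0.8043
pct = 80.4270


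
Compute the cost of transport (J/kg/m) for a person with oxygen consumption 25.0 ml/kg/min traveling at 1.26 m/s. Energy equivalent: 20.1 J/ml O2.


Power per kg = VO2 * 20.1 / 60
Power per kg = 25.0 * 20.1 / 60 = 8.3750 W/kg
Cost = power_per_kg / speed
Cost = 8.3750 / 1.26
Cost = 6.6468


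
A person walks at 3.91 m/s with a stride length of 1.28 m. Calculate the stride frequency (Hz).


f = v / stride_length
f = 3.91 / 1.28
f = 3.0547


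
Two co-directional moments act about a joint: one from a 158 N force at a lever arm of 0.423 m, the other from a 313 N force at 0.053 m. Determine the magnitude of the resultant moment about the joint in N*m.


M = F1 * d1 + F2 * d2
M = 158 * 0.423 + 313 * 0.053
M = 66.8340 + 16.5890
M = 83.4230


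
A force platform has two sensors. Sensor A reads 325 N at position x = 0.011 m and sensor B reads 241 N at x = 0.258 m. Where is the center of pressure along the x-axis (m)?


COP_x = (F1*x1 + F2*x2) / (F1 + F2)
COP_x = (325*0.011 + 241*0.258) / (325 + 241)
Numerator = 65.7530
Denominator = 566
COP_x = 0.1162


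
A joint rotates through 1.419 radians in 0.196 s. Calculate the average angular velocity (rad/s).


omega = delta_theta / delta_t
omega = 1.419 / 0.196
omega = 7.2398


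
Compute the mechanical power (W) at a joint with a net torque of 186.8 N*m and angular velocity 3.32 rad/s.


P = M * omega
P = 186.8 * 3.32
P = 620.1760


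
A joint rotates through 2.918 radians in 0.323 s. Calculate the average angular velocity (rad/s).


omega = delta_theta / delta_t
omega = 2.918 / 0.323
omega = 9.0341


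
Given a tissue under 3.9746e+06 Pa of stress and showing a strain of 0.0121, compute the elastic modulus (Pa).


E = stress / strain
E = 3.9746e+06 / 0.0121
E = 3.2848e+08


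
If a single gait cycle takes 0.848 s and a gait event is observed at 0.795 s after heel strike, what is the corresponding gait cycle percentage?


pct = (event_time / cycle_time) * 100
pct = (0.795 / 0.848) * 100
ratio = 0.9375
pct = 93.7500


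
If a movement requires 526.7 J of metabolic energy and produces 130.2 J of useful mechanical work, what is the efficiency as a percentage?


eta = (W_mech / E_meta) * 100
eta = (130.2 / 526.7) * 100
ratio = 0.2472
eta = 24.7200


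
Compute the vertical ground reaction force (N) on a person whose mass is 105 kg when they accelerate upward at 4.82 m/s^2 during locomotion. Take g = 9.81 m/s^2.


GRF = m * (g + a)
GRF = 105 * (9.81 + 4.82)
GRF = 105 * 14.6300
GRF = 1536.1500


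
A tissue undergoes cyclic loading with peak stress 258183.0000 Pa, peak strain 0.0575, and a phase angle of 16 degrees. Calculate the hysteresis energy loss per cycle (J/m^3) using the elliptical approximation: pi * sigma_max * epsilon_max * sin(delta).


E_loss = pi * sigma_max * epsilon_max * sin(delta)
delta = 16 deg = 0.2793 rad
sin(delta) = 0.2756
E_loss = pi * 258183.0000 * 0.0575 * 0.2756
E_loss = 12855.3361


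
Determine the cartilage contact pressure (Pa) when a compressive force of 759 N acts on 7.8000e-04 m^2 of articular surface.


P = F / A
P = 759 / 7.8000e-04
P = 973076.9231


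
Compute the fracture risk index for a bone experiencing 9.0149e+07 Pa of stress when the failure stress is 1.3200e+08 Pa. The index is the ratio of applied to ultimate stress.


FRI = applied / ultimate
FRI = 9.0149e+07 / 1.3200e+08
FRI = 0.6829


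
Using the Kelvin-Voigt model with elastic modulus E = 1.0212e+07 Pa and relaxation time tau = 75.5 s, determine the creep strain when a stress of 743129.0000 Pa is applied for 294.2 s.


epsilon(t) = (sigma/E) * (1 - exp(-t/tau))
sigma/E = 743129.0000 / 1.0212e+07 = 0.0728
exp(-t/tau) = exp(-294.2 / 75.5) = 0.0203
epsilon = 0.0728 * (1 - 0.0203)
epsilon = 0.0713


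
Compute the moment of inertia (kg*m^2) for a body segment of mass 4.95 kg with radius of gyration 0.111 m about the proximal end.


I = m * k^2
I = 4.95 * 0.111^2
k^2 = 0.0123
I = 0.0610


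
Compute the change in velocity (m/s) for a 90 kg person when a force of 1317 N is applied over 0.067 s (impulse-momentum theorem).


J = F * dt = 1317 * 0.067 = 88.2390 N*s
delta_v = J / m
delta_v = 88.2390 / 90
delta_v = 0.9804


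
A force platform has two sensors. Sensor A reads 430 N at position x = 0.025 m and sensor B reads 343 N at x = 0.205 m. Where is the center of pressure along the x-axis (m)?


COP_x = (F1*x1 + F2*x2) / (F1 + F2)
COP_x = (430*0.025 + 343*0.205) / (430 + 343)
Numerator = 81.0650
Denominator = 773
COP_x = 0.1049


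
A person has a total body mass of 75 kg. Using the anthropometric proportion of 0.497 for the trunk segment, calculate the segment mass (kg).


m_segment = body_mass * fraction
m_segment = 75 * 0.497
m_segment = 37.2750


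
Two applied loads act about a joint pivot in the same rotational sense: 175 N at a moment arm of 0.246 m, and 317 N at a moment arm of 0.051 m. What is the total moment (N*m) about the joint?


M = F1 * d1 + F2 * d2
M = 175 * 0.246 + 317 * 0.051
M = 43.0500 + 16.1670
M = 59.2170


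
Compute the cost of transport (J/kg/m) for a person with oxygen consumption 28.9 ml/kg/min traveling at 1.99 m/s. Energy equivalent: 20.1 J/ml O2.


Power per kg = VO2 * 20.1 / 60
Power per kg = 28.9 * 20.1 / 60 = 9.6815 W/kg
Cost = power_per_kg / speed
Cost = 9.6815 / 1.99
Cost = 4.8651


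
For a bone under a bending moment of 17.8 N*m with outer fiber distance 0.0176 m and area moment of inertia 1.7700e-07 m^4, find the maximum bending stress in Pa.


sigma = M * c / I
sigma = 17.8 * 0.0176 / 1.7700e-07
M * c = 0.3133
sigma = 1.7699e+06


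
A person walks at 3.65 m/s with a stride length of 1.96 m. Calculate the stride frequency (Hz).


f = v / stride_length
f = 3.65 / 1.96
f = 1.8622


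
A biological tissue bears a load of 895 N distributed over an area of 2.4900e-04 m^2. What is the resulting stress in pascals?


stress = F / A
stress = 895 / 2.4900e-04
stress = 3.5944e+06


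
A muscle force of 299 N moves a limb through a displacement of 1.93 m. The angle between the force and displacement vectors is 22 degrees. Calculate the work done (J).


W = F * d * cos(theta)
theta = 22 deg = 0.3840 rad
cos(theta) = 0.9272
W = 299 * 1.93 * 0.9272
W = 535.0500


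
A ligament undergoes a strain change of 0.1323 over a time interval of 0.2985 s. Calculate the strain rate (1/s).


strain_rate = delta_strain / delta_t
strain_rate = 0.1323 / 0.2985
strain_rate = 0.4432


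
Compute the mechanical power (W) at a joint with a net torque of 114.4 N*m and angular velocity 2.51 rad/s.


P = M * omega
P = 114.4 * 2.51
P = 287.1440


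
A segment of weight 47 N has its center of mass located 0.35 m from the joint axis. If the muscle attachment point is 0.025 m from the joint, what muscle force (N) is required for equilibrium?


F_muscle = W * d_load / d_muscle
F_muscle = 47 * 0.35 / 0.025
Numerator = 16.4500
F_muscle = 658.0000


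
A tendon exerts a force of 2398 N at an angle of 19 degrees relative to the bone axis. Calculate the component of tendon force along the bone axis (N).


F_eff = F_tendon * cos(theta)
theta = 19 deg = 0.3316 rad
cos(theta) = 0.9455
F_eff = 2398 * 0.9455
F_eff = 2267.3535


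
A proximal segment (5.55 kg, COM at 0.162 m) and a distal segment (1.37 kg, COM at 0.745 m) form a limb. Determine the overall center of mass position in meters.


COM = (m1*x1 + m2*x2) / (m1 + m2)
COM = (5.55*0.162 + 1.37*0.745) / (5.55 + 1.37)
Numerator = 1.9198
Denominator = 6.9200
COM = 0.2774


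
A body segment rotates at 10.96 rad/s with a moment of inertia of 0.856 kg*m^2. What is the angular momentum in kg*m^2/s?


L = I * omega
L = 0.856 * 10.96
L = 9.3818


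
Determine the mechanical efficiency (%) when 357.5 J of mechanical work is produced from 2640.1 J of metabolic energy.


eta = (W_mech / E_meta) * 100
eta = (357.5 / 2640.1) * 100
ratio = 0.1354
eta = 13.5412


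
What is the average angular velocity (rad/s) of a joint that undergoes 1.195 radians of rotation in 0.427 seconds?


omega = delta_theta / delta_t
omega = 1.195 / 0.427
omega = 2.7986


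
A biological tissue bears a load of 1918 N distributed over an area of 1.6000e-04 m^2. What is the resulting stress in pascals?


stress = F / A
stress = 1918 / 1.6000e-04
stress = 1.1987e+07


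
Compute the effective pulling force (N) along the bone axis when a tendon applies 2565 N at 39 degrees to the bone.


F_eff = F_tendon * cos(theta)
theta = 39 deg = 0.6807 rad
cos(theta) = 0.7771
F_eff = 2565 * 0.7771
F_eff = 1993.3794


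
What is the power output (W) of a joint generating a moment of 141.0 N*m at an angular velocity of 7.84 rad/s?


P = M * omega
P = 141.0 * 7.84
P = 1105.4400


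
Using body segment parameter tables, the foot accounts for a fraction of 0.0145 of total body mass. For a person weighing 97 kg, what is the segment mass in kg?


m_segment = body_mass * fraction
m_segment = 97 * 0.0145
m_segment = 1.4065


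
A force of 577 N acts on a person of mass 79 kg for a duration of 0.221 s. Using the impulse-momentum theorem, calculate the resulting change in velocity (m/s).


J = F * dt = 577 * 0.221 = 127.5170 N*s
delta_v = J / m
delta_v = 127.5170 / 79
delta_v = 1.6141


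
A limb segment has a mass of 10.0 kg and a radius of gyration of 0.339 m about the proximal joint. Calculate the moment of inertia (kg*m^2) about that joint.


I = m * k^2
I = 10.0 * 0.339^2
k^2 = 0.1149
I = 1.1492


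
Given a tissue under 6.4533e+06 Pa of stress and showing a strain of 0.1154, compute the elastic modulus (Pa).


E = stress / strain
E = 6.4533e+06 / 0.1154
E = 5.5921e+07


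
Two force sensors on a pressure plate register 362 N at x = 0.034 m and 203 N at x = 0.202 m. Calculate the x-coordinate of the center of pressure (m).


COP_x = (F1*x1 + F2*x2) / (F1 + F2)
COP_x = (362*0.034 + 203*0.202) / (362 + 203)
Numerator = 53.3140
Denominator = 565
COP_x = 0.0944


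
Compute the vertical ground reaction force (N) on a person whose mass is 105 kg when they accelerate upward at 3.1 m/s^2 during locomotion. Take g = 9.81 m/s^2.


GRF = m * (g + a)
GRF = 105 * (9.81 + 3.1)
GRF = 105 * 12.9100
GRF = 1355.5500


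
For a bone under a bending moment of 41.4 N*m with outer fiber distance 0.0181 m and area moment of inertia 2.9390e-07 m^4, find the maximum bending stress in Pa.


sigma = M * c / I
sigma = 41.4 * 0.0181 / 2.9390e-07
M * c = 0.7493
sigma = 2.5496e+06


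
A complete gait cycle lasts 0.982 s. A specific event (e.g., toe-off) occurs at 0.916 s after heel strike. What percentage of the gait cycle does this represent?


pct = (event_time / cycle_time) * 100
pct = (0.916 / 0.982) * 100
ratio = 0.9328
pct = 93.2790


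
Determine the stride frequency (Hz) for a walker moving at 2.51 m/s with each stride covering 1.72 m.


f = v / stride_length
f = 2.51 / 1.72
f = 1.4593


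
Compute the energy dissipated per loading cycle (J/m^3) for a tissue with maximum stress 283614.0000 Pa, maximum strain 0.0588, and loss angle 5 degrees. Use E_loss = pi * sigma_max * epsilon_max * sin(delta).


E_loss = pi * sigma_max * epsilon_max * sin(delta)
delta = 5 deg = 0.0873 rad
sin(delta) = 0.0872
E_loss = pi * 283614.0000 * 0.0588 * 0.0872
E_loss = 4566.1573


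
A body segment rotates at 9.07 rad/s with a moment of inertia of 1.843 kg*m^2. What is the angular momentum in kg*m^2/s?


L = I * omega
L = 1.843 * 9.07
L = 16.7160


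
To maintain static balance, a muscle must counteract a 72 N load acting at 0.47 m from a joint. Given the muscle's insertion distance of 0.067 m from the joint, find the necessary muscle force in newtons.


F_muscle = W * d_load / d_muscle
F_muscle = 72 * 0.47 / 0.067
Numerator = 33.8400
F_muscle = 505.0746


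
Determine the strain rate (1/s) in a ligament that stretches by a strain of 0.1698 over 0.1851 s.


strain_rate = delta_strain / delta_t
strain_rate = 0.1698 / 0.1851
strain_rate = 0.9173


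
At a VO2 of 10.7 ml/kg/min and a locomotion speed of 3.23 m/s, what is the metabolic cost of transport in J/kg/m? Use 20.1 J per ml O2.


Power per kg = VO2 * 20.1 / 60
Power per kg = 10.7 * 20.1 / 60 = 3.5845 W/kg
Cost = power_per_kg / speed
Cost = 3.5845 / 3.23
Cost = 1.1098


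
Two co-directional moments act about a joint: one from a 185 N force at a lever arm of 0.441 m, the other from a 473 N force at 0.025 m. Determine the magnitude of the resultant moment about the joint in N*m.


M = F1 * d1 + F2 * d2
M = 185 * 0.441 + 473 * 0.025
M = 81.5850 + 11.8250
M = 93.4100


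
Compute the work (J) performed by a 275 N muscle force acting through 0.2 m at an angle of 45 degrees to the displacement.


W = F * d * cos(theta)
theta = 45 deg = 0.7854 rad
cos(theta) = 0.7071
W = 275 * 0.2 * 0.7071
W = 38.8909


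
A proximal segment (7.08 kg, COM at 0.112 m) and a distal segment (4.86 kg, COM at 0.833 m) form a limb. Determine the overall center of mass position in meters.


COM = (m1*x1 + m2*x2) / (m1 + m2)
COM = (7.08*0.112 + 4.86*0.833) / (7.08 + 4.86)
Numerator = 4.8413
Denominator = 11.9400
COM = 0.4055


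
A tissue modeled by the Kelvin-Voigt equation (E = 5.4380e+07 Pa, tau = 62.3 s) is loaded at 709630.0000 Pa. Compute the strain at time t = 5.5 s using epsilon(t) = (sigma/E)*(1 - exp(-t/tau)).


epsilon(t) = (sigma/E) * (1 - exp(-t/tau))
sigma/E = 709630.0000 / 5.4380e+07 = 0.0130
exp(-t/tau) = exp(-5.5 / 62.3) = 0.9155
epsilon = 0.0130 * (1 - 0.9155)
epsilon = 0.0011


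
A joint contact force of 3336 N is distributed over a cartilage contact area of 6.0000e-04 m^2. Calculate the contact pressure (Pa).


P = F / A
P = 3336 / 6.0000e-04
P = 5.5600e+06


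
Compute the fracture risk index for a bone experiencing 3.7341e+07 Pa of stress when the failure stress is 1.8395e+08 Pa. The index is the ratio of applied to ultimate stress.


FRI = applied / ultimate
FRI = 3.7341e+07 / 1.8395e+08
FRI = 0.2030


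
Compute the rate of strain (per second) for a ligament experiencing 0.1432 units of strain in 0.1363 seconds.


strain_rate = delta_strain / delta_t
strain_rate = 0.1432 / 0.1363
strain_rate = 1.0506


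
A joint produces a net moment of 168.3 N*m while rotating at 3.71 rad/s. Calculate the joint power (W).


P = M * omega
P = 168.3 * 3.71
P = 624.3930


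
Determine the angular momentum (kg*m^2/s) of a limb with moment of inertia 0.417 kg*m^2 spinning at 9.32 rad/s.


L = I * omega
L = 0.417 * 9.32
L = 3.8864


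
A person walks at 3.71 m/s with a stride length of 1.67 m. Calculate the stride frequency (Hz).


f = v / stride_length
f = 3.71 / 1.67
f = 2.2216


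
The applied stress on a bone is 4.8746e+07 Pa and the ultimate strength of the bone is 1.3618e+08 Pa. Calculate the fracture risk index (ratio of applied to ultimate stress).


FRI = applied / ultimate
FRI = 4.8746e+07 / 1.3618e+08
FRI = 0.3580


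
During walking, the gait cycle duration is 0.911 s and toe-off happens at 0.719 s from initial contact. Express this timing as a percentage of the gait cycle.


pct = (event_time / cycle_time) * 100
pct = (0.719 / 0.911) * 100
ratio = 0.7892
pct = 78.9243


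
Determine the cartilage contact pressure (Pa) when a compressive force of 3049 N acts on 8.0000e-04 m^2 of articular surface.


P = F / A
P = 3049 / 8.0000e-04
P = 3.8112e+06


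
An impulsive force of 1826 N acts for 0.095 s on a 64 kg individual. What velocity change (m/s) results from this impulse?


J = F * dt = 1826 * 0.095 = 173.4700 N*s
delta_v = J / m
delta_v = 173.4700 / 64
delta_v = 2.7105


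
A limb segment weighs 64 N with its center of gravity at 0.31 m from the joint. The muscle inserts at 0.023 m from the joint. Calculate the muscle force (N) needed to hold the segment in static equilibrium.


F_muscle = W * d_load / d_muscle
F_muscle = 64 * 0.31 / 0.023
Numerator = 19.8400
F_muscle = 862.6087


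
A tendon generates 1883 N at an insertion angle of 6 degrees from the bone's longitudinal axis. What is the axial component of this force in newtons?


F_eff = F_tendon * cos(theta)
theta = 6 deg = 0.1047 rad
cos(theta) = 0.9945
F_eff = 1883 * 0.9945
F_eff = 1872.6847


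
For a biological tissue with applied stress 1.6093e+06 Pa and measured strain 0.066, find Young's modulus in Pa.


E = stress / strain
E = 1.6093e+06 / 0.066
E = 2.4383e+07


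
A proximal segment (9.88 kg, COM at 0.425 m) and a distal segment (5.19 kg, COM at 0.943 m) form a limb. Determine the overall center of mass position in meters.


COM = (m1*x1 + m2*x2) / (m1 + m2)
COM = (9.88*0.425 + 5.19*0.943) / (9.88 + 5.19)
Numerator = 9.0932
Denominator = 15.0700
COM = 0.6034


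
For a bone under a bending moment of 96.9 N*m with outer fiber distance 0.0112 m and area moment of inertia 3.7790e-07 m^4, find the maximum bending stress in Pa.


sigma = M * c / I
sigma = 96.9 * 0.0112 / 3.7790e-07
M * c = 1.0853
sigma = 2.8719e+06


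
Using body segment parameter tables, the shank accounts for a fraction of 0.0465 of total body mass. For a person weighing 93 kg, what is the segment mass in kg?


m_segment = body_mass * fraction
m_segment = 93 * 0.0465
m_segment = 4.3245


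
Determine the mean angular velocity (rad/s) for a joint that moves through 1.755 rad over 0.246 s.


omega = delta_theta / delta_t
omega = 1.755 / 0.246
omega = 7.1341


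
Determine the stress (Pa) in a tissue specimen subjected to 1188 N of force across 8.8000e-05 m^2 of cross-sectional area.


stress = F / A
stress = 1188 / 8.8000e-05
stress = 1.3500e+07


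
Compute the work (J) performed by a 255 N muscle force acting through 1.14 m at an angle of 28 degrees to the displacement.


W = F * d * cos(theta)
theta = 28 deg = 0.4887 rad
cos(theta) = 0.8829
W = 255 * 1.14 * 0.8829
W = 256.6729


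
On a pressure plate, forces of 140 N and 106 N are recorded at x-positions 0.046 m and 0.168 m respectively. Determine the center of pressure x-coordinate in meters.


COP_x = (F1*x1 + F2*x2) / (F1 + F2)
COP_x = (140*0.046 + 106*0.168) / (140 + 106)
Numerator = 24.2480
Denominator = 246
COP_x = 0.0986


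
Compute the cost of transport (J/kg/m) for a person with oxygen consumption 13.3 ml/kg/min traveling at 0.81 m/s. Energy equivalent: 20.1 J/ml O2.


Power per kg = VO2 * 20.1 / 60
Power per kg = 13.3 * 20.1 / 60 = 4.4555 W/kg
Cost = power_per_kg / speed
Cost = 4.4555 / 0.81
Cost = 5.5006


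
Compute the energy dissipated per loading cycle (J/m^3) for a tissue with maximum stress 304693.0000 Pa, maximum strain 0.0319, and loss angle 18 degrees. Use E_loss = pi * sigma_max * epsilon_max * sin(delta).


E_loss = pi * sigma_max * epsilon_max * sin(delta)
delta = 18 deg = 0.3142 rad
sin(delta) = 0.3090
E_loss = pi * 304693.0000 * 0.0319 * 0.3090
E_loss = 9435.9449


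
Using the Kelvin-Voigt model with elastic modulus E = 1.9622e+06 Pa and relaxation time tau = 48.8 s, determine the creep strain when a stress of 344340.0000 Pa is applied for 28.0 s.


epsilon(t) = (sigma/E) * (1 - exp(-t/tau))
sigma/E = 344340.0000 / 1.9622e+06 = 0.1755
exp(-t/tau) = exp(-28.0 / 48.8) = 0.5634
epsilon = 0.1755 * (1 - 0.5634)
epsilon = 0.0766


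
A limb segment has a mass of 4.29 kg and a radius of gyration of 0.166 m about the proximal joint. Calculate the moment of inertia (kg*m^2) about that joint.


I = m * k^2
I = 4.29 * 0.166^2
k^2 = 0.0276
I = 0.1182


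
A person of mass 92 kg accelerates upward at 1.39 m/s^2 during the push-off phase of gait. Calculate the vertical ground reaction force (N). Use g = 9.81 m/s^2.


GRF = m * (g + a)
GRF = 92 * (9.81 + 1.39)
GRF = 92 * 11.2000
GRF = 1030.4000


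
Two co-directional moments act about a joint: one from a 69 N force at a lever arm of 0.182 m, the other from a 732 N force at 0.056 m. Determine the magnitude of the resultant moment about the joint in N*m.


M = F1 * d1 + F2 * d2
M = 69 * 0.182 + 732 * 0.056
M = 12.5580 + 40.9920
M = 53.5500


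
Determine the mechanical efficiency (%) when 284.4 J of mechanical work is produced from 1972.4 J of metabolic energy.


eta = (W_mech / E_meta) * 100
eta = (284.4 / 1972.4) * 100
ratio = 0.1442
eta = 14.4190


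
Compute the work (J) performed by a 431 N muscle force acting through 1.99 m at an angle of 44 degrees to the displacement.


W = F * d * cos(theta)
theta = 44 deg = 0.7679 rad
cos(theta) = 0.7193
W = 431 * 1.99 * 0.7193
W = 616.9706


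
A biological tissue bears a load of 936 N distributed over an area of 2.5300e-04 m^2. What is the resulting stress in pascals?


stress = F / A
stress = 936 / 2.5300e-04
stress = 3.6996e+06


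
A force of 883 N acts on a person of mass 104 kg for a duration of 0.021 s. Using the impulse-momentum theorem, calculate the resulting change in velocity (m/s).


J = F * dt = 883 * 0.021 = 18.5430 N*s
delta_v = J / m
delta_v = 18.5430 / 104
delta_v = 0.1783


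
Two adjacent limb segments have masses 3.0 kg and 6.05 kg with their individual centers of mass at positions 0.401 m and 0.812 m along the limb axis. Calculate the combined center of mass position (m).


COM = (m1*x1 + m2*x2) / (m1 + m2)
COM = (3.0*0.401 + 6.05*0.812) / (3.0 + 6.05)
Numerator = 6.1156
Denominator = 9.0500
COM = 0.6758


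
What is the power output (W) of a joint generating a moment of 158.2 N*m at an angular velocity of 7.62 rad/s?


P = M * omega
P = 158.2 * 7.62
P = 1205.4840


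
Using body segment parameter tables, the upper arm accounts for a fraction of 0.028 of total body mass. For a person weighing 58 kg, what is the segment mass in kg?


m_segment = body_mass * fraction
m_segment = 58 * 0.028
m_segment = 1.6240
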